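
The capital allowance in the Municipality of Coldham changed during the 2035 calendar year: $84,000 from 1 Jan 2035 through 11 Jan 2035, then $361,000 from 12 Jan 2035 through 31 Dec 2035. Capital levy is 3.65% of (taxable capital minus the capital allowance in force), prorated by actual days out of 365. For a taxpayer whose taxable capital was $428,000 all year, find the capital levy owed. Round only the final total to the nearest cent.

$2,750.20

1 Jan – 11 Jan 2035: 11 days, exemption $84,000 → ($428,000 − $84,000) × 3.65% × 11/365 = $378.4000
12 Jan – 31 Dec 2035: 354 days, exemption $361,000 → ($428,000 − $361,000) × 3.65% × 354/365 = $2,371.8000
Total = $2,750.2000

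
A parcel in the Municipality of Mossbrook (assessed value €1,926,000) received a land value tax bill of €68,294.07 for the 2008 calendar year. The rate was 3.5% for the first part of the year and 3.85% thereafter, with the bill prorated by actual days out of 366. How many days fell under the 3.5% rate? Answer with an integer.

Let d = days at the first rate; then 366 − d days at the second rate.
€1,926,000 × [3.5%·d + 3.85%·(366−d)] / 366 = €68,294.07
Solving gives d = 318, so the new rate took effect on 14 Nov 2008.

318 days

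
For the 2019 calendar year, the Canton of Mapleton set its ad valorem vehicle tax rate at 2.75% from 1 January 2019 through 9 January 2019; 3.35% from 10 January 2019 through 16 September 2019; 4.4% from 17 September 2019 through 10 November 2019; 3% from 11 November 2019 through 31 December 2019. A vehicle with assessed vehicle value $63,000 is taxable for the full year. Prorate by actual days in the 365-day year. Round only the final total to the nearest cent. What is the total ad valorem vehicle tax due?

$2,170.05

1 January – 9 January 2019: 9 days at 2.75% → $63,000 × 2.75% × 9/365 = $42.7192
10 January – 16 September 2019: 250 days at 3.35% → $63,000 × 3.35% × 250/365 = $1,445.5479
17 September – 10 November 2019: 55 days at 4.4% → $63,000 × 4.4% × 55/365 = $417.6986
11 November – 31 December 2019: 51 days at 3% → $63,000 × 3% × 51/365 = $264.0822
Total = $2,170.0479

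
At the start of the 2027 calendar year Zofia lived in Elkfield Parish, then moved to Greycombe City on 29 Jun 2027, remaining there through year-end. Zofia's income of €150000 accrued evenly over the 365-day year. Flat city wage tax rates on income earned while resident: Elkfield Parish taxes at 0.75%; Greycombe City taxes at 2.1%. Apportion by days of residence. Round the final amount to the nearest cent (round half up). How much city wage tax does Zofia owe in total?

€2156.92

Elkfield Parish, 1 Jan – 28 Jun 2027: 179 days → €150000 × 0.75% × 179/365 = €551.7123
Greycombe City, 29 Jun – 31 Dec 2027: 186 days → €150000 × 2.1% × 186/365 = €1605.2055
Total = €2156.9178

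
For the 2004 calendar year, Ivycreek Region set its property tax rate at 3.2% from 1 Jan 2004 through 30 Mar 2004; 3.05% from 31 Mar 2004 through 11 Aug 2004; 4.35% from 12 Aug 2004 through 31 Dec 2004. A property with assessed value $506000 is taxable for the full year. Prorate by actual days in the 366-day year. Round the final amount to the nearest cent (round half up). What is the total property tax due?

1 Jan – 30 Mar 2004: 90 days at 3.2% → $506000 × 3.2% × 90/366 = $3981.6393
31 Mar – 11 Aug 2004: 134 days at 3.05% → $506000 × 3.05% × 134/366 = $5650.3333
12 Aug – 31 Dec 2004: 142 days at 4.35% → $506000 × 4.35% × 142/366 = $8539.7869
Total = $18171.7596

$18171.76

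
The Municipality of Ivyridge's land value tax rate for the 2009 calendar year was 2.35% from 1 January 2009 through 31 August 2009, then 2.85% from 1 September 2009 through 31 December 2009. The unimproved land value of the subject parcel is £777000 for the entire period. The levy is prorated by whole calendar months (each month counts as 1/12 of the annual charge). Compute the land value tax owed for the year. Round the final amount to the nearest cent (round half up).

£19554.50

1 January – 31 August 2009: 8 months at 2.35% → £777000 × 2.35% × 8/12 = £12173.0000
1 September – 31 December 2009: 4 months at 2.85% → £777000 × 2.85% × 4/12 = £7381.5000
Total = £19554.5000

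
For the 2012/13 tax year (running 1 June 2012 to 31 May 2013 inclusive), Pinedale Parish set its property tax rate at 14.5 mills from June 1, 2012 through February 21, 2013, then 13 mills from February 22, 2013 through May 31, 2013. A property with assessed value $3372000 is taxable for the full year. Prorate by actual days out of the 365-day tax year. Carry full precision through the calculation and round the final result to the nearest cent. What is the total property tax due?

June 1, 2012 – February 21, 2013: 266 days at 14.5 mills → $3372000 × 1.45% × 266/365 = $35632.3397
February 22 – May 31, 2013: 99 days at 13 mills → $3372000 × 1.3% × 99/365 = $11889.7644
Total = $47522.1041

$47522.10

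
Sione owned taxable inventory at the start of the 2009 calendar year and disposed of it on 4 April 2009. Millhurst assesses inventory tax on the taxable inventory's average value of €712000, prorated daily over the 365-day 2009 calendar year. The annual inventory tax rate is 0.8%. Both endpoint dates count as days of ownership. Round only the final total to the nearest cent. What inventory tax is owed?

Days held (1 January – 4 April 2009): 94 out of 365
Tax = €712000 × 0.8% × 94/365 = €1466.9151

€1466.92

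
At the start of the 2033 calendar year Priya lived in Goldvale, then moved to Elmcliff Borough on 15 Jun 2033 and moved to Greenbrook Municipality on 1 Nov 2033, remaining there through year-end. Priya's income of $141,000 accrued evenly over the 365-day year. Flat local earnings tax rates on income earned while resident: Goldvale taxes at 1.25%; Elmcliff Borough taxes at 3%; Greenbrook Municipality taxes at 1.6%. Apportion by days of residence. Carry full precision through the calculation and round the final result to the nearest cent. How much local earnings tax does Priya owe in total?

$2,784.65

Goldvale, 1 Jan – 14 Jun 2033: 165 days → $141,000 × 1.25% × 165/365 = $796.7466
Elmcliff Borough, 15 Jun – 31 Oct 2033: 139 days → $141,000 × 3% × 139/365 = $1,610.8767
Greenbrook Municipality, 1 Nov – 31 Dec 2033: 61 days → $141,000 × 1.6% × 61/365 = $377.0301
Total = $2,784.6534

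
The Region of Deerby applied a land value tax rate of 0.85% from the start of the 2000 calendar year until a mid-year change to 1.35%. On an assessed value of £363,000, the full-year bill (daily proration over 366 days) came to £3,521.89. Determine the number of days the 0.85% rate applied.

278 days

Let d = days at the first rate; then 366 − d days at the second rate.
£363,000 × [0.85%·d + 1.35%·(366−d)] / 366 = £3,521.89
Solving gives d = 278, so the new rate took effect on 5 October 2000.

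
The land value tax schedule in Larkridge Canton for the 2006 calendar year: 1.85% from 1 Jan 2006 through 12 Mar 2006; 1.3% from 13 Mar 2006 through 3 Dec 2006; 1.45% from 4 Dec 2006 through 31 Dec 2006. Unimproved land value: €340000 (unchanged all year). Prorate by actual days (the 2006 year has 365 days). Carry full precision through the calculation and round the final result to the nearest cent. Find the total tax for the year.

€4822.88

1 Jan – 12 Mar 2006: 71 days at 1.85% → €340000 × 1.85% × 71/365 = €1223.5342
13 Mar – 3 Dec 2006: 266 days at 1.3% → €340000 × 1.3% × 266/365 = €3221.1507
4 Dec – 31 Dec 2006: 28 days at 1.45% → €340000 × 1.45% × 28/365 = €378.1918
Total = €4822.8767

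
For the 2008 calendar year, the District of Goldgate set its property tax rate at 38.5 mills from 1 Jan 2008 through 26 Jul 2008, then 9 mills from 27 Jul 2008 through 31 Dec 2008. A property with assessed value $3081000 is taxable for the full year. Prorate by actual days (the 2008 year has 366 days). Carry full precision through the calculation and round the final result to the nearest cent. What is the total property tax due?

$79382.05

1 Jan – 26 Jul 2008: 208 days at 38.5 mills → $3081000 × 3.85% × 208/366 = $67411.6066
27 Jul – 31 Dec 2008: 158 days at 9 mills → $3081000 × 0.9% × 158/366 = $11970.4426
Total = $79382.0492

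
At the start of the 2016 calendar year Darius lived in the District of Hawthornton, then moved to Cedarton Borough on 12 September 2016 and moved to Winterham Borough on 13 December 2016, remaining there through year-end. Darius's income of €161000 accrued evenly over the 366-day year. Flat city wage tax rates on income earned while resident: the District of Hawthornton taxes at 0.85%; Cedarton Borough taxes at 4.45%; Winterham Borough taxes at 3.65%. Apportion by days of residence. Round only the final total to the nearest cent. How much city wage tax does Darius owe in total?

€3059.44

The District of Hawthornton, 1 January – 11 September 2016: 255 days → €161000 × 0.85% × 255/366 = €953.4631
Cedarton Borough, 12 September – 12 December 2016: 92 days → €161000 × 4.45% × 92/366 = €1800.9126
Winterham Borough, 13 December – 31 December 2016: 19 days → €161000 × 3.65% × 19/366 = €305.0642
Total = €3059.4399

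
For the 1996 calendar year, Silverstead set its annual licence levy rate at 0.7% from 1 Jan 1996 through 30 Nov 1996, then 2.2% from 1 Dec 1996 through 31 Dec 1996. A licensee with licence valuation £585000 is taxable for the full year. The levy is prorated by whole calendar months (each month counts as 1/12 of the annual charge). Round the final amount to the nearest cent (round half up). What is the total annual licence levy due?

1 Jan – 30 Nov 1996: 11 months at 0.7% → £585000 × 0.7% × 11/12 = £3753.7500
1 Dec – 31 Dec 1996: 1 month at 2.2% → £585000 × 2.2% × 1/12 = £1072.5000
Total = £4826.2500

£4826.25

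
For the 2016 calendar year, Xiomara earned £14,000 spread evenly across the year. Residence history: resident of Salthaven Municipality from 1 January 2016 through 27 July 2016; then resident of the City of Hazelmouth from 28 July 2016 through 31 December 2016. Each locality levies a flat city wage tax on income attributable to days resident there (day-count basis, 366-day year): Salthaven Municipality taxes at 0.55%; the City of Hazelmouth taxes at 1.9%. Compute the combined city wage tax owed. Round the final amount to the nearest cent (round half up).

£158.07

Salthaven Municipality, 1 January – 27 July 2016: 209 days → £14,000 × 0.55% × 209/366 = £43.9699
The City of Hazelmouth, 28 July – 31 December 2016: 157 days → £14,000 × 1.9% × 157/366 = £114.1038
Total = £158.0738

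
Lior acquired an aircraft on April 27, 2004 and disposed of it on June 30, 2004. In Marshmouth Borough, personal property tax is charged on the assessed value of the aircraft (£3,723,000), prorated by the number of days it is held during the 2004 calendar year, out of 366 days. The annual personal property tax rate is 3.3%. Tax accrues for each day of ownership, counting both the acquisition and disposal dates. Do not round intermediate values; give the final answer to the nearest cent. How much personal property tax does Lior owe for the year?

Days held (April 27 – June 30, 2004): 65 out of 366
Tax = £3,723,000 × 3.3% × 65/366 = £21,819.2213

£21,819.22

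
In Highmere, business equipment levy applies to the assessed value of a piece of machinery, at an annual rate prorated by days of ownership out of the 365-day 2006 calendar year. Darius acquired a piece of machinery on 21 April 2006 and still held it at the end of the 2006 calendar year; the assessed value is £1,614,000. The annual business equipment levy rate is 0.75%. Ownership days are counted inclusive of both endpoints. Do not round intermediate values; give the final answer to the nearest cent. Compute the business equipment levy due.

Days held (21 April – 31 December 2006): 255 out of 365
Tax = £1,614,000 × 0.75% × 255/365 = £8,456.9178

£8,456.92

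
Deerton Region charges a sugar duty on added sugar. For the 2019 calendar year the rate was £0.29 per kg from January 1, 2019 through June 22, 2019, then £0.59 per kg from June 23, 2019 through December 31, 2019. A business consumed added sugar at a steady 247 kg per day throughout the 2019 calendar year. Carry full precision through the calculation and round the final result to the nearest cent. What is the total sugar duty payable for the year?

January 1 – June 22, 2019: 173 days × 247 kg/day = 42,731 kg at £0.29/kg → £12,391.99
June 23 – December 31, 2019: 192 days × 247 kg/day = 47,424 kg at £0.59/kg → £27,980.16

£40,372.15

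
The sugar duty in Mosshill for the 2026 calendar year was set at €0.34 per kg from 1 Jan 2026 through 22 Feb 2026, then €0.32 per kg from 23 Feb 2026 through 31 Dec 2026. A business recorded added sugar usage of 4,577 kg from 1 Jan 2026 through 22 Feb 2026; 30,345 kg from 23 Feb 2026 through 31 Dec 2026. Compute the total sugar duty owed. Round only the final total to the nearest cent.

1 Jan – 22 Feb 2026: 4,577 kg at €0.34/kg → €1,556.18
23 Feb – 31 Dec 2026: 30,345 kg at €0.32/kg → €9,710.40

€11,266.58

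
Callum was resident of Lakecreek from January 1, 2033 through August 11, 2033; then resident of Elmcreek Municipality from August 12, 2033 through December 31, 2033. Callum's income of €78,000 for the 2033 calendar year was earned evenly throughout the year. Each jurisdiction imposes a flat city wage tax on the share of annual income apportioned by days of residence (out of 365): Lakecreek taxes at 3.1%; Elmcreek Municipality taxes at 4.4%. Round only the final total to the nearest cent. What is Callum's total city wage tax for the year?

Lakecreek, January 1 – August 11, 2033: 223 days → €78,000 × 3.1% × 223/365 = €1,477.2986
Elmcreek Municipality, August 12 – December 31, 2033: 142 days → €78,000 × 4.4% × 142/365 = €1,335.1890
Total = €2,812.4877

€2,812.49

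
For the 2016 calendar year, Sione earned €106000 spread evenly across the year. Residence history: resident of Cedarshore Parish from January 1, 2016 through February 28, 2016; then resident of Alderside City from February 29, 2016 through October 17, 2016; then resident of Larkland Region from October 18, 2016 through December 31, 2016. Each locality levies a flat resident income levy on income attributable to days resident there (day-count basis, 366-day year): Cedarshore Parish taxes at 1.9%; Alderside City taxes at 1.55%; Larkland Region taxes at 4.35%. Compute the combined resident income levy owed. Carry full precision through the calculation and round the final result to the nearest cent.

Cedarshore Parish, January 1 – February 28, 2016: 59 days → €106000 × 1.9% × 59/366 = €324.6612
Alderside City, February 29 – October 17, 2016: 232 days → €106000 × 1.55% × 232/366 = €1041.4645
Larkland Region, October 18 – December 31, 2016: 75 days → €106000 × 4.35% × 75/366 = €944.8770
Total = €2311.0027

€2311.00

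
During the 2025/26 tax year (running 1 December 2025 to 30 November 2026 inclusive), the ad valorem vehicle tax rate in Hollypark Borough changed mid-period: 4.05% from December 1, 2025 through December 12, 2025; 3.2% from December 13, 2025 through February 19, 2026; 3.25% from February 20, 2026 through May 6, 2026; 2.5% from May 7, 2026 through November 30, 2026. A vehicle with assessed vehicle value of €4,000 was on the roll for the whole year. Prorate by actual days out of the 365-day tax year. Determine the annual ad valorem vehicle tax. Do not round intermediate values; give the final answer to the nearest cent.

€113.58

December 1 – December 12, 2025: 12 days at 4.05% → €4,000 × 4.05% × 12/365 = €5.3260
December 13, 2025 – February 19, 2026: 69 days at 3.2% → €4,000 × 3.2% × 69/365 = €24.1973
February 20 – May 6, 2026: 76 days at 3.25% → €4,000 × 3.25% × 76/365 = €27.0685
May 7 – November 30, 2026: 208 days at 2.5% → €4,000 × 2.5% × 208/365 = €56.9863
Total = €113.5781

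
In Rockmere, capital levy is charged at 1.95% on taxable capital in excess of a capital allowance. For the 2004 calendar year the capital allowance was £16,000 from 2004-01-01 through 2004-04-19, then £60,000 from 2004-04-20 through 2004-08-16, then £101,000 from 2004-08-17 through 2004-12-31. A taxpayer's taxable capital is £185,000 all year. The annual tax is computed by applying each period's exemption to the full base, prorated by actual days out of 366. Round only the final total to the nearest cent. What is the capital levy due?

£2,396.10

2004-01-01 to 2004-04-19: 110 days, exemption £16,000 → (£185,000 − £16,000) × 1.95% × 110/366 = £990.4508
2004-04-20 to 2004-08-16: 119 days, exemption £60,000 → (£185,000 − £60,000) × 1.95% × 119/366 = £792.5205
2004-08-17 to 2004-12-31: 137 days, exemption £101,000 → (£185,000 − £101,000) × 1.95% × 137/366 = £613.1311
Total = £2,396.1025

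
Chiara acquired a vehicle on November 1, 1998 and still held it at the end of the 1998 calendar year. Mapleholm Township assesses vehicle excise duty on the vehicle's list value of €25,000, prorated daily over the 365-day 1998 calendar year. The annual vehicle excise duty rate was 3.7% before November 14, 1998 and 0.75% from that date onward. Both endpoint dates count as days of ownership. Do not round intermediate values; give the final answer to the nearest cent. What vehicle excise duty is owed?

November 1 – November 13, 1998: 13 days at 3.7% → €25,000 × 3.7% × 13/365 = €32.9452
November 14 – December 31, 1998: 48 days at 0.75% → €25,000 × 0.75% × 48/365 = €24.6575
Total = €57.6027

€57.60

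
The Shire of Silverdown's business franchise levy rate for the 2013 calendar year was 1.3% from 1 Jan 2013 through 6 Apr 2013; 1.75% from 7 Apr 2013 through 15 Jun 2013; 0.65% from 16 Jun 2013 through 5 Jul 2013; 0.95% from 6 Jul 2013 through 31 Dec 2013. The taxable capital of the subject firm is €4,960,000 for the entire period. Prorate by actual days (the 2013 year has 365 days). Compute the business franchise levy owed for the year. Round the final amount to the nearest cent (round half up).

1 Jan – 6 Apr 2013: 96 days at 1.3% → €4,960,000 × 1.3% × 96/365 = €16,959.1233
7 Apr – 15 Jun 2013: 70 days at 1.75% → €4,960,000 × 1.75% × 70/365 = €16,646.5753
16 Jun – 5 Jul 2013: 20 days at 0.65% → €4,960,000 × 0.65% × 20/365 = €1,766.5753
6 Jul – 31 Dec 2013: 179 days at 0.95% → €4,960,000 × 0.95% × 179/365 = €23,108.1644
Total = €58,480.4384

€58,480.44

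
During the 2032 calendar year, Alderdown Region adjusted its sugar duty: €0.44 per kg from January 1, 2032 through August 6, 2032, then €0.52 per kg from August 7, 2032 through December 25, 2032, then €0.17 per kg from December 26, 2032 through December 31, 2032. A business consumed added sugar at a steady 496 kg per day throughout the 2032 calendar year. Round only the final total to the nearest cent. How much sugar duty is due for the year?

January 1 – August 6, 2032: 219 days × 496 kg/day = 108,624 kg at €0.44/kg → €47,794.56
August 7 – December 25, 2032: 141 days × 496 kg/day = 69,936 kg at €0.52/kg → €36,366.72
December 26 – December 31, 2032: 6 days × 496 kg/day = 2,976 kg at €0.17/kg → €505.92

€84,667.20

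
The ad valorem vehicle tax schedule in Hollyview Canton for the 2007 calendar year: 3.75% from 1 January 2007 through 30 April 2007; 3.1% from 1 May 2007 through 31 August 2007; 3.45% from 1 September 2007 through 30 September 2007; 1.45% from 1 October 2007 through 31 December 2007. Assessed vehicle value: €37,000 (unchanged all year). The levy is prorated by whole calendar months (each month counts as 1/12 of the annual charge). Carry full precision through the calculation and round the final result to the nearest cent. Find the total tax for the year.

€1,085.33

1 January – 30 April 2007: 4 months at 3.75% → €37,000 × 3.75% × 4/12 = €462.5000
1 May – 31 August 2007: 4 months at 3.1% → €37,000 × 3.1% × 4/12 = €382.3333
1 September – 30 September 2007: 1 month at 3.45% → €37,000 × 3.45% × 1/12 = €106.3750
1 October – 31 December 2007: 3 months at 1.45% → €37,000 × 1.45% × 3/12 = €134.1250
Total = €1,085.3333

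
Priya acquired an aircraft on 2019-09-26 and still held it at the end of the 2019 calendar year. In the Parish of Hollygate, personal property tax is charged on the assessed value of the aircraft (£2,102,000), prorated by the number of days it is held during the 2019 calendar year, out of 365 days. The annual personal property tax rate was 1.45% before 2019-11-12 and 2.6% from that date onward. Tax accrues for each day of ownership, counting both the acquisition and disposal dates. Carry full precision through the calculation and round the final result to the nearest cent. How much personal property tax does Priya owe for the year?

£11,411.27

2019-09-26 to 2019-11-11: 47 days at 1.45% → £2,102,000 × 1.45% × 47/365 = £3,924.6932
2019-11-12 to 2019-12-31: 50 days at 2.6% → £2,102,000 × 2.6% × 50/365 = £7,486.5753
Total = £11,411.2685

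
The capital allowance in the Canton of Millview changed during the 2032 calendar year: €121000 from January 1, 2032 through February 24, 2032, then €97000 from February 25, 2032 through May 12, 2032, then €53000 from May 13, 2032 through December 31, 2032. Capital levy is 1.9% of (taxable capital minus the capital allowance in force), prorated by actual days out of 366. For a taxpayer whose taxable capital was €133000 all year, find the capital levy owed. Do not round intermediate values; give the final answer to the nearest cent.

January 1 – February 24, 2032: 55 days, exemption €121000 → (€133000 − €121000) × 1.9% × 55/366 = €34.2623
February 25 – May 12, 2032: 78 days, exemption €97000 → (€133000 − €97000) × 1.9% × 78/366 = €145.7705
May 13 – December 31, 2032: 233 days, exemption €53000 → (€133000 − €53000) × 1.9% × 233/366 = €967.6503
Total = €1147.6831

€1147.68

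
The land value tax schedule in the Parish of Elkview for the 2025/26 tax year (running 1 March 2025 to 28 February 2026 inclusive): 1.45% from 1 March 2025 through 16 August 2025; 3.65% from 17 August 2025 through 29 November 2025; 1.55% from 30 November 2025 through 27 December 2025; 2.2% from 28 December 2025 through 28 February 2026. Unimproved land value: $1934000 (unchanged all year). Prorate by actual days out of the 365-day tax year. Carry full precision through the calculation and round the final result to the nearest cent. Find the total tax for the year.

1 March – 16 August 2025: 169 days at 1.45% → $1934000 × 1.45% × 169/365 = $12984.2932
17 August – 29 November 2025: 105 days at 3.65% → $1934000 × 3.65% × 105/365 = $20307.0000
30 November – 27 December 2025: 28 days at 1.55% → $1934000 × 1.55% × 28/365 = $2299.6055
28 December 2025 – 28 February 2026: 63 days at 2.2% → $1934000 × 2.2% × 63/365 = $7343.9014
Total = $42934.8000

$42934.80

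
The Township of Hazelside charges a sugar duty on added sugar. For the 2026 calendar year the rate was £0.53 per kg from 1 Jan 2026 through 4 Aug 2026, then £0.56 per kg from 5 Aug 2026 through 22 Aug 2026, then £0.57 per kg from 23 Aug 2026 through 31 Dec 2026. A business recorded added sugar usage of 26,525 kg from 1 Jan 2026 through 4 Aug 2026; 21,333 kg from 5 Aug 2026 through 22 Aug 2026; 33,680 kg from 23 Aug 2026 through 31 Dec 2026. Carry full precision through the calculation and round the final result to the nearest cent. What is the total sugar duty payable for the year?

1 Jan – 4 Aug 2026: 26,525 kg at £0.53/kg → £14,058.25
5 Aug – 22 Aug 2026: 21,333 kg at £0.56/kg → £11,946.48
23 Aug – 31 Dec 2026: 33,680 kg at £0.57/kg → £19,197.60

£45,202.33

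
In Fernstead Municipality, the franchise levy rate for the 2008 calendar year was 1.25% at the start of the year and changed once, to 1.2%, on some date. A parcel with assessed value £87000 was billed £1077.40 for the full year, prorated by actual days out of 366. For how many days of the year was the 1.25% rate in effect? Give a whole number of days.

Let d = days at the first rate; then 366 − d days at the second rate.
£87000 × [1.25%·d + 1.2%·(366−d)] / 366 = £1077.40
Solving gives d = 281, so the new rate took effect on 8 October 2008.

281 days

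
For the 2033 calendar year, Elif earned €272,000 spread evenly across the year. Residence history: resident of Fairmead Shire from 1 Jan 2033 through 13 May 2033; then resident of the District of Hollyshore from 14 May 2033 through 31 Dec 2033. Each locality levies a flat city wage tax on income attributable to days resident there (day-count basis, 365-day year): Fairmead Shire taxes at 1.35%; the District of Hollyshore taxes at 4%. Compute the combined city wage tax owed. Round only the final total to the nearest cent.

Fairmead Shire, 1 Jan – 13 May 2033: 133 days → €272,000 × 1.35% × 133/365 = €1,338.0164
The District of Hollyshore, 14 May – 31 Dec 2033: 232 days → €272,000 × 4% × 232/365 = €6,915.5068
Total = €8,253.5233

€8,253.52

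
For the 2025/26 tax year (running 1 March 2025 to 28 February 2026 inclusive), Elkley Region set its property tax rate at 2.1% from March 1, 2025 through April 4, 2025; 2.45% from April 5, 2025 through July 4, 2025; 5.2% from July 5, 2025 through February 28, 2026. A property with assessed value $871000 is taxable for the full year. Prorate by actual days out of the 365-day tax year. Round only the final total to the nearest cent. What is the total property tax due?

$36731.14

March 1 – April 4, 2025: 35 days at 2.1% → $871000 × 2.1% × 35/365 = $1753.9315
April 5 – July 4, 2025: 91 days at 2.45% → $871000 × 2.45% × 91/365 = $5320.2589
July 5, 2025 – February 28, 2026: 239 days at 5.2% → $871000 × 5.2% × 239/365 = $29656.9534
Total = $36731.1438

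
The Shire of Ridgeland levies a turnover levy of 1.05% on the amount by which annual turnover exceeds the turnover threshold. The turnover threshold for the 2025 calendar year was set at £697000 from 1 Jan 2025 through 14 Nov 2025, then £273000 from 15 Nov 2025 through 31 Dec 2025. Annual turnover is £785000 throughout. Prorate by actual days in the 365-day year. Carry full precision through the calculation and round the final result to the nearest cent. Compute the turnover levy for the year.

1 Jan – 14 Nov 2025: 318 days, exemption £697000 → (£785000 − £697000) × 1.05% × 318/365 = £805.0192
15 Nov – 31 Dec 2025: 47 days, exemption £273000 → (£785000 − £273000) × 1.05% × 47/365 = £692.2521
Total = £1497.2712

£1497.27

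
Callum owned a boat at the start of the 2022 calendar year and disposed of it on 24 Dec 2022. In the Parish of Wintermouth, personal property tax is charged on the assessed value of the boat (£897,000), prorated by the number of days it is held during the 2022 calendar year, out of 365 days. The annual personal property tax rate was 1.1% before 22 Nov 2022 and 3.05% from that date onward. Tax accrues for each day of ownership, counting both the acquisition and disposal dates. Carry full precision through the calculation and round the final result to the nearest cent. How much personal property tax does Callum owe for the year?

1 Jan – 21 Nov 2022: 325 days at 1.1% → £897,000 × 1.1% × 325/365 = £8,785.6849
22 Nov – 24 Dec 2022: 33 days at 3.05% → £897,000 × 3.05% × 33/365 = £2,473.5082
Total = £11,259.1932

£11,259.19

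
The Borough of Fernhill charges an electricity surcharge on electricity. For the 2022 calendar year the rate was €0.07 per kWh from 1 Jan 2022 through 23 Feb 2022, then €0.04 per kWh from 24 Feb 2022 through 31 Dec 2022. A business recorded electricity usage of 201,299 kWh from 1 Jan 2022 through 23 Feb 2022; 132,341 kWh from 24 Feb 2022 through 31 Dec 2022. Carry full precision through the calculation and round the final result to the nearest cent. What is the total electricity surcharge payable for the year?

1 Jan – 23 Feb 2022: 201,299 kWh at €0.07/kWh → €14,090.93
24 Feb – 31 Dec 2022: 132,341 kWh at €0.04/kWh → €5,293.64

€19,384.57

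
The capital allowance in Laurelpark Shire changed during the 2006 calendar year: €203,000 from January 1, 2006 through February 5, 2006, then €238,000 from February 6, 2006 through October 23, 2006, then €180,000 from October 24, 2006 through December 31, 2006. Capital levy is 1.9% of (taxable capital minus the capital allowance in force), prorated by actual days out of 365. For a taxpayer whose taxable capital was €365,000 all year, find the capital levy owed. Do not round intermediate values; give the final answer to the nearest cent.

January 1 – February 5, 2006: 36 days, exemption €203,000 → (€365,000 − €203,000) × 1.9% × 36/365 = €303.5836
February 6 – October 23, 2006: 260 days, exemption €238,000 → (€365,000 − €238,000) × 1.9% × 260/365 = €1,718.8493
October 24 – December 31, 2006: 69 days, exemption €180,000 → (€365,000 − €180,000) × 1.9% × 69/365 = €664.4795
Total = €2,686.9123

€2,686.91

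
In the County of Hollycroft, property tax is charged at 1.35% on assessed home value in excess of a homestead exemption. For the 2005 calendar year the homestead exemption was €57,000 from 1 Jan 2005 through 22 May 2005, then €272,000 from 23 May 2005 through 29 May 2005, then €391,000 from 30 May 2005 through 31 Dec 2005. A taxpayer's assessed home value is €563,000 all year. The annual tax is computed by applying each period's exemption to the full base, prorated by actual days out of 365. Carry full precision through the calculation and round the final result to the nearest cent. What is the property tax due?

1 Jan – 22 May 2005: 142 days, exemption €57,000 → (€563,000 − €57,000) × 1.35% × 142/365 = €2,657.5397
23 May – 29 May 2005: 7 days, exemption €272,000 → (€563,000 − €272,000) × 1.35% × 7/365 = €75.3411
30 May – 31 Dec 2005: 216 days, exemption €391,000 → (€563,000 − €391,000) × 1.35% × 216/365 = €1,374.1151
Total = €4,106.9959

€4,107.00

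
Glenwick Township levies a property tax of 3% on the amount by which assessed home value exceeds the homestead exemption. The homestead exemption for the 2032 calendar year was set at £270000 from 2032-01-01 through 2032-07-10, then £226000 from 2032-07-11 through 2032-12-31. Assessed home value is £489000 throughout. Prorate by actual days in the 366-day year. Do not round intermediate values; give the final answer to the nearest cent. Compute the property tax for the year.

£7197.54

2032-01-01 to 2032-07-10: 192 days, exemption £270000 → (£489000 − £270000) × 3% × 192/366 = £3446.5574
2032-07-11 to 2032-12-31: 174 days, exemption £226000 → (£489000 − £226000) × 3% × 174/366 = £3750.9836
Total = £7197.5410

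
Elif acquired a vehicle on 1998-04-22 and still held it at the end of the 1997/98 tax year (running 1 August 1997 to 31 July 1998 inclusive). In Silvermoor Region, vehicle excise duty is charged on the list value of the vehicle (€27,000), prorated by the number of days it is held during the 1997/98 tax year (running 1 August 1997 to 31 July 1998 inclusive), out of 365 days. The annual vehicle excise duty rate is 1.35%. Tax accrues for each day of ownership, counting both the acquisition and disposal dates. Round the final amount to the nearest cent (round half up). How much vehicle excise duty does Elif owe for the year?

Days held (1998-04-22 to 1998-07-31): 101 out of 365
Tax = €27,000 × 1.35% × 101/365 = €100.8616

€100.86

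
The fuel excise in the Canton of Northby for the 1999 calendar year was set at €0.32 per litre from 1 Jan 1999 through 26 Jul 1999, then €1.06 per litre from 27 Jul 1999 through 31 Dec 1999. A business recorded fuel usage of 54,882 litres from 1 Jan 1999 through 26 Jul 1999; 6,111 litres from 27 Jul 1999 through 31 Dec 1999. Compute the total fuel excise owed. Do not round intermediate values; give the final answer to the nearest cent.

1 Jan – 26 Jul 1999: 54,882 litres at €0.32/litre → €17,562.24
27 Jul – 31 Dec 1999: 6,111 litres at €1.06/litre → €6,477.66

€24,039.90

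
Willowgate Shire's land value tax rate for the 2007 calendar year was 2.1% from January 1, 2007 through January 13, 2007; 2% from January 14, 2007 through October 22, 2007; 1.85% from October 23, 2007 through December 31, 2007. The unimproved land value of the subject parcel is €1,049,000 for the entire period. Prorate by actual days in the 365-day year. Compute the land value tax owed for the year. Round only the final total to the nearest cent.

January 1 – January 13, 2007: 13 days at 2.1% → €1,049,000 × 2.1% × 13/365 = €784.5945
January 14 – October 22, 2007: 282 days at 2% → €1,049,000 × 2% × 282/365 = €16,209.2055
October 23 – December 31, 2007: 70 days at 1.85% → €1,049,000 × 1.85% × 70/365 = €3,721.7945
Total = €20,715.5945

€20,715.59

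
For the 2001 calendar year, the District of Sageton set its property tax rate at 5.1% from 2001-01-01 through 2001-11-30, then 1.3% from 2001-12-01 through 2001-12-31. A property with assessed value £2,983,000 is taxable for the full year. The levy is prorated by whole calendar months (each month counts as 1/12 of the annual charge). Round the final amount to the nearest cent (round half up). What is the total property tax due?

2001-01-01 to 2001-11-30: 11 months at 5.1% → £2,983,000 × 5.1% × 11/12 = £139,455.2500
2001-12-01 to 2001-12-31: 1 month at 1.3% → £2,983,000 × 1.3% × 1/12 = £3,231.5833
Total = £142,686.8333

£142,686.83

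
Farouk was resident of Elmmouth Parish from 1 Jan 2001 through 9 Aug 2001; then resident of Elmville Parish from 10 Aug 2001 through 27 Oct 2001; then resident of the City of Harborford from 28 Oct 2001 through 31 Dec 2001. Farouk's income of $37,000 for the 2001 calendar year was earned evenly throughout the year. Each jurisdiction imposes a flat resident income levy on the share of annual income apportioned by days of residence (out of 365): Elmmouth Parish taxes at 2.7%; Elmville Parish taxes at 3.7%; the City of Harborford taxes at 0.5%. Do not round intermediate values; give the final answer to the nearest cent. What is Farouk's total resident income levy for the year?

Elmmouth Parish, 1 Jan – 9 Aug 2001: 221 days → $37,000 × 2.7% × 221/365 = $604.8740
Elmville Parish, 10 Aug – 27 Oct 2001: 79 days → $37,000 × 3.7% × 79/365 = $296.3041
The City of Harborford, 28 Oct – 31 Dec 2001: 65 days → $37,000 × 0.5% × 65/365 = $32.9452
Total = $934.1233

$934.12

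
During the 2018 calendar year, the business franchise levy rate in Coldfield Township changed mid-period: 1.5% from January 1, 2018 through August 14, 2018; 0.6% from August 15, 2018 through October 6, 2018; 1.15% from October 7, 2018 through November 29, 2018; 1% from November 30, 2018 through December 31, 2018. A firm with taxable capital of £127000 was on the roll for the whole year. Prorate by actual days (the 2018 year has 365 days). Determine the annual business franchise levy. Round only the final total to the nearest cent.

£1617.60

January 1 – August 14, 2018: 226 days at 1.5% → £127000 × 1.5% × 226/365 = £1179.5342
August 15 – October 6, 2018: 53 days at 0.6% → £127000 × 0.6% × 53/365 = £110.6466
October 7 – November 29, 2018: 54 days at 1.15% → £127000 × 1.15% × 54/365 = £216.0740
November 30 – December 31, 2018: 32 days at 1% → £127000 × 1% × 32/365 = £111.3425
Total = £1617.5973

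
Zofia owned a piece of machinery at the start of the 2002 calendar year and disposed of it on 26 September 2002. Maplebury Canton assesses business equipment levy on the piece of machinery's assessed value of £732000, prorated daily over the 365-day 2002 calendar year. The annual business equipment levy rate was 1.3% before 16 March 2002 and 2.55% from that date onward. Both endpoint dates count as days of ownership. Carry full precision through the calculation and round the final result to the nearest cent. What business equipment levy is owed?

1 January – 15 March 2002: 74 days at 1.3% → £732000 × 1.3% × 74/365 = £1929.2712
16 March – 26 September 2002: 195 days at 2.55% → £732000 × 2.55% × 195/365 = £9972.2466
Total = £11901.5178

£11901.52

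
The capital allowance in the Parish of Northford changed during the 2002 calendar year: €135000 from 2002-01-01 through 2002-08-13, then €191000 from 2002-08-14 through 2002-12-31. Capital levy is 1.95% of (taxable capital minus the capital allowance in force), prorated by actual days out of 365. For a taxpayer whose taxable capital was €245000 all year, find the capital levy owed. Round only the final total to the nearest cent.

2002-01-01 to 2002-08-13: 225 days, exemption €135000 → (€245000 − €135000) × 1.95% × 225/365 = €1322.2603
2002-08-14 to 2002-12-31: 140 days, exemption €191000 → (€245000 − €191000) × 1.95% × 140/365 = €403.8904
Total = €1726.1507

€1726.15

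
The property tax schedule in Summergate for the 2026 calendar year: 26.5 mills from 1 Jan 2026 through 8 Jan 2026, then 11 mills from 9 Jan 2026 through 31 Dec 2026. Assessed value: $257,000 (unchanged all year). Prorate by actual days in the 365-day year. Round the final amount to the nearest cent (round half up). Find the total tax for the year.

$2,914.31

1 Jan – 8 Jan 2026: 8 days at 26.5 mills → $257,000 × 2.65% × 8/365 = $149.2712
9 Jan – 31 Dec 2026: 357 days at 11 mills → $257,000 × 1.1% × 357/365 = $2,765.0384
Total = $2,914.3096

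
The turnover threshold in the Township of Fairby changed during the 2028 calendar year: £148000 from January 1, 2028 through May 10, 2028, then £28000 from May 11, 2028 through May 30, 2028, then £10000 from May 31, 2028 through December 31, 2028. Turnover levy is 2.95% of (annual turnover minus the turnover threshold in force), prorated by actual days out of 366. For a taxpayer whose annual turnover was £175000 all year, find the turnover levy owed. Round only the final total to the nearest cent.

January 1 – May 10, 2028: 131 days, exemption £148000 → (£175000 − £148000) × 2.95% × 131/366 = £285.0861
May 11 – May 30, 2028: 20 days, exemption £28000 → (£175000 − £28000) × 2.95% × 20/366 = £236.9672
May 31 – December 31, 2028: 215 days, exemption £10000 → (£175000 − £10000) × 2.95% × 215/366 = £2859.3238
Total = £3381.3770

£3381.38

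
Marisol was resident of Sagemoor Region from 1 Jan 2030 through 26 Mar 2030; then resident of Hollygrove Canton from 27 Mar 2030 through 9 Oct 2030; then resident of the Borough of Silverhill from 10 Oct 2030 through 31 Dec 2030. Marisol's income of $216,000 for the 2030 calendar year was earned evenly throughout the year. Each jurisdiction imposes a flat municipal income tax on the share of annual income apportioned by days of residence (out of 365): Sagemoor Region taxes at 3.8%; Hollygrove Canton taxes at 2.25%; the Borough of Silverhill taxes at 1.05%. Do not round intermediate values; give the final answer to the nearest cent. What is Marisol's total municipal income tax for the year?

Sagemoor Region, 1 Jan – 26 Mar 2030: 85 days → $216,000 × 3.8% × 85/365 = $1,911.4521
Hollygrove Canton, 27 Mar – 9 Oct 2030: 197 days → $216,000 × 2.25% × 197/365 = $2,623.0685
The Borough of Silverhill, 10 Oct – 31 Dec 2030: 83 days → $216,000 × 1.05% × 83/365 = $515.7370
Total = $5,050.2575

$5,050.26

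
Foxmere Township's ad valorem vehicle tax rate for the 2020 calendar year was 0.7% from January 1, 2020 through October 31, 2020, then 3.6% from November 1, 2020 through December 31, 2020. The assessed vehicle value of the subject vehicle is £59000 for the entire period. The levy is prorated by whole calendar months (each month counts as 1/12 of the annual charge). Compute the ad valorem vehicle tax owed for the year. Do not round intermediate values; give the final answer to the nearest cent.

£698.17

January 1 – October 31, 2020: 10 months at 0.7% → £59000 × 0.7% × 10/12 = £344.1667
November 1 – December 31, 2020: 2 months at 3.6% → £59000 × 3.6% × 2/12 = £354.0000
Total = £698.1667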